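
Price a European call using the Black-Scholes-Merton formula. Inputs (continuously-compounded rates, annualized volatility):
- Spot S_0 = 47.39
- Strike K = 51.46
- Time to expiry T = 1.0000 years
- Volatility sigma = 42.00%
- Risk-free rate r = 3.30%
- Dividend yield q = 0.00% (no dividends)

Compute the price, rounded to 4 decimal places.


d1 = (ln(S/K) + (r - q + 0.5*sigma^2) * T) / (sigma * sqrt(T)) = 0.09239626
d2 = d1 - sigma * sqrt(T) = -0.32760374
exp(-rT) = 0.96753856; exp(-qT) = 1.00000000
C = S_0 * exp(-qT) * N(d1) - K * exp(-rT) * N(d2)
N(d1) = 0.53680839; N(d2) = 0.37160565
C = 47.3900 * 1.00000000 * 0.53680839 - 51.4600 * 0.96753856 * 0.37160565 = 6.9373

Answer: Price = 6.9373


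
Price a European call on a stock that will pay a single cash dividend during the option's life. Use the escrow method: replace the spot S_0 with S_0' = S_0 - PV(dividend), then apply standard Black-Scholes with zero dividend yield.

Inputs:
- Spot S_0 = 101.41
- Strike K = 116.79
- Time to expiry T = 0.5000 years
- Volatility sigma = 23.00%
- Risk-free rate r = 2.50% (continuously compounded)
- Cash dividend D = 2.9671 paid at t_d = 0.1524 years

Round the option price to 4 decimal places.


Answer: Price = 1.5158

Derivation:
PV(D) = D * exp(-r * t_d) = 2.9671 * 0.99619725 = 2.95581686
S_0' = S_0 - PV(D) = 101.4100 - 2.95581686 = 98.45418314
d1 = (ln(S_0'/K) + (r + sigma^2/2)*T) / (sigma*sqrt(T)) = -0.89194545
d2 = d1 - sigma*sqrt(T) = -1.05458001
exp(-rT) = 0.98757780
N(d1) = 0.18621108; N(d2) = 0.14580872
C = S_0' * N(d1) - K * exp(-rT) * N(d2) = 98.45418314 * 0.18621108 - 116.7900 * 0.98757780 * 0.14580872 = 1.5158


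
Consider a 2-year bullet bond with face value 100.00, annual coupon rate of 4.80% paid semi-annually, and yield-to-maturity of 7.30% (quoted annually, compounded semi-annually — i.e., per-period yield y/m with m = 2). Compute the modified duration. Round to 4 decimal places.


Answer: Modified duration = 1.8610

Derivation:
Coupon per period c = face * coupon_rate / m = 2.400000
Periods per year m = 2; per-period yield y/m = 0.036500
Number of cashflows N = 4
Cashflows (t years, CF_t, discount factor 1/(1+y/m)^(m*t), PV):
  t = 0.5000: CF_t = 2.400000, DF = 0.964785, PV = 2.315485
  t = 1.0000: CF_t = 2.400000, DF = 0.930811, PV = 2.233946
  t = 1.5000: CF_t = 2.400000, DF = 0.898033, PV = 2.155278
  t = 2.0000: CF_t = 102.400000, DF = 0.866409, PV = 88.720245
Price P = sum_t PV_t = 95.424953
First compute Macaulay numerator sum_t t * PV_t:
  t * PV_t at t = 0.5000: 1.157742
  t * PV_t at t = 1.0000: 2.233946
  t * PV_t at t = 1.5000: 3.232917
  t * PV_t at t = 2.0000: 177.440489
Macaulay duration D = 184.065095 / 95.424953 = 1.928899
Modified duration = D / (1 + y/m) = 1.928899 / (1 + 0.036500) = 1.860973


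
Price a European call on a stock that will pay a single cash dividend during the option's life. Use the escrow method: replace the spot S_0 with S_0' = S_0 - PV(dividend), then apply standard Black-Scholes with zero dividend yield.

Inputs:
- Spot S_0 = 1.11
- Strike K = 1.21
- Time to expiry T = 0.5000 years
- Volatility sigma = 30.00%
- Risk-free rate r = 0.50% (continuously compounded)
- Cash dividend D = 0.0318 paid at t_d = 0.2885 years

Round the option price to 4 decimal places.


Answer: Price = 0.0454

Derivation:
PV(D) = D * exp(-r * t_d) = 0.0318 * 0.99855854 = 0.03175416
S_0' = S_0 - PV(D) = 1.1100 - 0.03175416 = 1.07824584
d1 = (ln(S_0'/K) + (r + sigma^2/2)*T) / (sigma*sqrt(T)) = -0.42560692
d2 = d1 - sigma*sqrt(T) = -0.63773896
exp(-rT) = 0.99750312
N(d1) = 0.33519715; N(d2) = 0.26182181
C = S_0' * N(d1) - K * exp(-rT) * N(d2) = 1.07824584 * 0.33519715 - 1.2100 * 0.99750312 * 0.26182181 = 0.0454


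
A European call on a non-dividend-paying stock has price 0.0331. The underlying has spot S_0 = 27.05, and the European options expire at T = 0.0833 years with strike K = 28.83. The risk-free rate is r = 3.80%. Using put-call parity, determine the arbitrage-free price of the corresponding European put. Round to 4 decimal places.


Answer: Put price = 1.7220

Derivation:
Put-call parity: C - P = S_0 * exp(-qT) - K * exp(-rT).
S_0 * exp(-qT) = 27.0500 * 1.00000000 = 27.05000000
K * exp(-rT) = 28.8300 * 0.99683960 = 28.73888580
P = C - S*exp(-qT) + K*exp(-rT)
P = 0.0331 - 27.05000000 + 28.73888580 = 1.7220


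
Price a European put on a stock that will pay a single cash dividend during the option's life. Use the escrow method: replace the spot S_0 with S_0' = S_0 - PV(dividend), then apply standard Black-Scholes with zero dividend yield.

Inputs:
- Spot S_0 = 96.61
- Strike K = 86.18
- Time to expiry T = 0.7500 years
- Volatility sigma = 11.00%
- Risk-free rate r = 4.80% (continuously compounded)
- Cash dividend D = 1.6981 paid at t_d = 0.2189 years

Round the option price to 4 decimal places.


Answer: Price = 0.3149

Derivation:
PV(D) = D * exp(-r * t_d) = 1.6981 * 0.98954781 = 1.68035113
S_0' = S_0 - PV(D) = 96.6100 - 1.68035113 = 94.92964887
d1 = (ln(S_0'/K) + (r + sigma^2/2)*T) / (sigma*sqrt(T)) = 1.44059859
d2 = d1 - sigma*sqrt(T) = 1.34533579
exp(-rT) = 0.96464029
N(-d1) = 0.07484906; N(-d2) = 0.08925841
P = K * exp(-rT) * N(-d2) - S_0' * N(-d1) = 86.1800 * 0.96464029 * 0.08925841 - 94.92964887 * 0.07484906 = 0.3149


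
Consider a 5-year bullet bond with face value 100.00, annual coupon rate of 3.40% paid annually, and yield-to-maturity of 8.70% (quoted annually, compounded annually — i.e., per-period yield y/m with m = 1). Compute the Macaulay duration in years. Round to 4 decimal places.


Answer: Macaulay duration = 4.6355 years

Derivation:
Coupon per period c = face * coupon_rate / m = 3.400000
Periods per year m = 1; per-period yield y/m = 0.087000
Number of cashflows N = 5
Cashflows (t years, CF_t, discount factor 1/(1+y/m)^(m*t), PV):
  t = 1.0000: CF_t = 3.400000, DF = 0.919963, PV = 3.127875
  t = 2.0000: CF_t = 3.400000, DF = 0.846332, PV = 2.877530
  t = 3.0000: CF_t = 3.400000, DF = 0.778595, PV = 2.647222
  t = 4.0000: CF_t = 3.400000, DF = 0.716278, PV = 2.435346
  t = 5.0000: CF_t = 103.400000, DF = 0.658950, PV = 68.135401
Price P = sum_t PV_t = 79.223374
Macaulay numerator sum_t t * PV_t:
  t * PV_t at t = 1.0000: 3.127875
  t * PV_t at t = 2.0000: 5.755060
  t * PV_t at t = 3.0000: 7.941665
  t * PV_t at t = 4.0000: 9.741386
  t * PV_t at t = 5.0000: 340.677007
Macaulay duration D = (sum_t t * PV_t) / P = 367.242991 / 79.223374 = 4.635538


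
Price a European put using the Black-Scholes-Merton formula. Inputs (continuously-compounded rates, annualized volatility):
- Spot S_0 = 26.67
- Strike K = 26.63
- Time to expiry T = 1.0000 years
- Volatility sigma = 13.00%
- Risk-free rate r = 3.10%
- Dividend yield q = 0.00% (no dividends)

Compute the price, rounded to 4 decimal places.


d1 = (ln(S/K) + (r - q + 0.5*sigma^2) * T) / (sigma * sqrt(T)) = 0.31500722
d2 = d1 - sigma * sqrt(T) = 0.18500722
exp(-rT) = 0.96947557; exp(-qT) = 1.00000000
P = K * exp(-rT) * N(-d2) - S_0 * exp(-qT) * N(-d1)
N(-d1) = 0.37637809; N(-d2) = 0.42661169
P = 26.6300 * 0.96947557 * 0.42661169 - 26.6700 * 1.00000000 * 0.37637809 = 0.9759

Answer: Price = 0.9759


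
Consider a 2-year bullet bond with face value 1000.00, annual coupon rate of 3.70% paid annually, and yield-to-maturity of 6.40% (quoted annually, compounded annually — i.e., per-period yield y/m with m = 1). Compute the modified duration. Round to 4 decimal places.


Answer: Modified duration = 1.8453

Derivation:
Coupon per period c = face * coupon_rate / m = 37.000000
Periods per year m = 1; per-period yield y/m = 0.064000
Number of cashflows N = 2
Cashflows (t years, CF_t, discount factor 1/(1+y/m)^(m*t), PV):
  t = 1.0000: CF_t = 37.000000, DF = 0.939850, PV = 34.774436
  t = 2.0000: CF_t = 1037.000000, DF = 0.883317, PV = 916.000057
Price P = sum_t PV_t = 950.774493
First compute Macaulay numerator sum_t t * PV_t:
  t * PV_t at t = 1.0000: 34.774436
  t * PV_t at t = 2.0000: 1832.000113
Macaulay duration D = 1866.774549 / 950.774493 = 1.963425
Modified duration = D / (1 + y/m) = 1.963425 / (1 + 0.064000) = 1.845324


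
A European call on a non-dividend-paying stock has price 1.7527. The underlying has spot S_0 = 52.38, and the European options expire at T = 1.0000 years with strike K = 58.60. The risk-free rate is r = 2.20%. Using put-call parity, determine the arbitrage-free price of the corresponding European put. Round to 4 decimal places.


Put-call parity: C - P = S_0 * exp(-qT) - K * exp(-rT).
S_0 * exp(-qT) = 52.3800 * 1.00000000 = 52.38000000
K * exp(-rT) = 58.6000 * 0.97824024 = 57.32487777
P = C - S*exp(-qT) + K*exp(-rT)
P = 1.7527 - 52.38000000 + 57.32487777 = 6.6976

Answer: Put price = 6.6976


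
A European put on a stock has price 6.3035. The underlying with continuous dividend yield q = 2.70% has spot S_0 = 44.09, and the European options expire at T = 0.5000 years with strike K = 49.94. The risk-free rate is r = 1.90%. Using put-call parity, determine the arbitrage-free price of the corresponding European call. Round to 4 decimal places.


Put-call parity: C - P = S_0 * exp(-qT) - K * exp(-rT).
S_0 * exp(-qT) = 44.0900 * 0.98659072 = 43.49878468
K * exp(-rT) = 49.9400 * 0.99054498 = 49.46781642
C = P + S*exp(-qT) - K*exp(-rT)
C = 6.3035 + 43.49878468 - 49.46781642 = 0.3345

Answer: Call price = 0.3345


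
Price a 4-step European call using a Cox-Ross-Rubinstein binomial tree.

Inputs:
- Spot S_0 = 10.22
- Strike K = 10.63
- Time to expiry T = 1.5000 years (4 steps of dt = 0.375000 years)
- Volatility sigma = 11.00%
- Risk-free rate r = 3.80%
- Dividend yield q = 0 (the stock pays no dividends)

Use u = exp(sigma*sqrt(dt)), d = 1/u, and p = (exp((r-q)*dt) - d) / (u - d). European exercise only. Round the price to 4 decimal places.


dt = T/N = 0.375000
u = exp(sigma*sqrt(dt)) = 1.069682; d = 1/u = 0.934858
p = (exp((r-q)*dt) - d) / (u - d) = 0.589616
Discount per step: exp(-r*dt) = 0.985851
Stock lattice S(k, i) with i counting down-moves:
  k=0: S(0,0) = 10.2200
  k=1: S(1,0) = 10.9321; S(1,1) = 9.5542
  k=2: S(2,0) = 11.6939; S(2,1) = 10.2200; S(2,2) = 8.9319
  k=3: S(3,0) = 12.5088; S(3,1) = 10.9321; S(3,2) = 9.5542; S(3,3) = 8.3500
  k=4: S(4,0) = 13.3804; S(4,1) = 11.6939; S(4,2) = 10.2200; S(4,3) = 8.9319; S(4,4) = 7.8061
Terminal payoffs V(N, i) = max(S_T - K, 0):
  V(4,0) = 2.750393; V(4,1) = 1.063914; V(4,2) = 0.000000; V(4,3) = 0.000000; V(4,4) = 0.000000
Backward induction: V(k, i) = exp(-r*dt) * [p * V(k+1, i) + (1-p) * V(k+1, i+1)].
  V(3,0) = exp(-r*dt) * [p*2.750393 + (1-p)*1.063914] = 2.029167
  V(3,1) = exp(-r*dt) * [p*1.063914 + (1-p)*0.000000] = 0.618425
  V(3,2) = exp(-r*dt) * [p*0.000000 + (1-p)*0.000000] = 0.000000
  V(3,3) = exp(-r*dt) * [p*0.000000 + (1-p)*0.000000] = 0.000000
  V(2,0) = exp(-r*dt) * [p*2.029167 + (1-p)*0.618425] = 1.429702
  V(2,1) = exp(-r*dt) * [p*0.618425 + (1-p)*0.000000] = 0.359474
  V(2,2) = exp(-r*dt) * [p*0.000000 + (1-p)*0.000000] = 0.000000
  V(1,0) = exp(-r*dt) * [p*1.429702 + (1-p)*0.359474] = 0.976484
  V(1,1) = exp(-r*dt) * [p*0.359474 + (1-p)*0.000000] = 0.208953
  V(0,0) = exp(-r*dt) * [p*0.976484 + (1-p)*0.208953] = 0.652142

Answer: Price = V(0,0) = 0.6521


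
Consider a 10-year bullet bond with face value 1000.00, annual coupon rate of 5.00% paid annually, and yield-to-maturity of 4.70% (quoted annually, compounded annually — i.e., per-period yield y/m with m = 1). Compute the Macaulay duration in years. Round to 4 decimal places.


Coupon per period c = face * coupon_rate / m = 50.000000
Periods per year m = 1; per-period yield y/m = 0.047000
Number of cashflows N = 10
Cashflows (t years, CF_t, discount factor 1/(1+y/m)^(m*t), PV):
  t = 1.0000: CF_t = 50.000000, DF = 0.955110, PV = 47.755492
  t = 2.0000: CF_t = 50.000000, DF = 0.912235, PV = 45.611740
  t = 3.0000: CF_t = 50.000000, DF = 0.871284, PV = 43.564222
  t = 4.0000: CF_t = 50.000000, DF = 0.832172, PV = 41.608617
  t = 5.0000: CF_t = 50.000000, DF = 0.794816, PV = 39.740799
  t = 6.0000: CF_t = 50.000000, DF = 0.759137, PV = 37.956828
  t = 7.0000: CF_t = 50.000000, DF = 0.725059, PV = 36.252940
  t = 8.0000: CF_t = 50.000000, DF = 0.692511, PV = 34.625540
  t = 9.0000: CF_t = 50.000000, DF = 0.661424, PV = 33.071194
  t = 10.0000: CF_t = 1050.000000, DF = 0.631732, PV = 663.319069
Price P = sum_t PV_t = 1023.506440
Macaulay numerator sum_t t * PV_t:
  t * PV_t at t = 1.0000: 47.755492
  t * PV_t at t = 2.0000: 91.223480
  t * PV_t at t = 3.0000: 130.692665
  t * PV_t at t = 4.0000: 166.434467
  t * PV_t at t = 5.0000: 198.703996
  t * PV_t at t = 6.0000: 227.740969
  t * PV_t at t = 7.0000: 253.770580
  t * PV_t at t = 8.0000: 277.004317
  t * PV_t at t = 9.0000: 297.640742
  t * PV_t at t = 10.0000: 6633.190686
Macaulay duration D = (sum_t t * PV_t) / P = 8324.157395 / 1023.506440 = 8.132980

Answer: Macaulay duration = 8.1330 years


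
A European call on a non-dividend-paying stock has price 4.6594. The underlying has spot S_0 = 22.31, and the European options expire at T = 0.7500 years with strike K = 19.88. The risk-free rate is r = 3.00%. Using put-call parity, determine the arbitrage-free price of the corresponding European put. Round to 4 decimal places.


Answer: Put price = 1.7871

Derivation:
Put-call parity: C - P = S_0 * exp(-qT) - K * exp(-rT).
S_0 * exp(-qT) = 22.3100 * 1.00000000 = 22.31000000
K * exp(-rT) = 19.8800 * 0.97775124 = 19.43769460
P = C - S*exp(-qT) + K*exp(-rT)
P = 4.6594 - 22.31000000 + 19.43769460 = 1.7871


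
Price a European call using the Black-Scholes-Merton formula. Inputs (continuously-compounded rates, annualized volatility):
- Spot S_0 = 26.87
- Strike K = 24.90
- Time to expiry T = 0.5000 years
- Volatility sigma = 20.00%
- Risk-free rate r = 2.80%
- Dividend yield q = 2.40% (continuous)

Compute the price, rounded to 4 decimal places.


Answer: Price = 2.6522

Derivation:
d1 = (ln(S/K) + (r - q + 0.5*sigma^2) * T) / (sigma * sqrt(T)) = 0.62326244
d2 = d1 - sigma * sqrt(T) = 0.48184108
exp(-rT) = 0.98609754; exp(-qT) = 0.98807171
C = S_0 * exp(-qT) * N(d1) - K * exp(-rT) * N(d2)
N(d1) = 0.73344396; N(d2) = 0.68504058
C = 26.8700 * 0.98807171 * 0.73344396 - 24.9000 * 0.98609754 * 0.68504058 = 2.6522


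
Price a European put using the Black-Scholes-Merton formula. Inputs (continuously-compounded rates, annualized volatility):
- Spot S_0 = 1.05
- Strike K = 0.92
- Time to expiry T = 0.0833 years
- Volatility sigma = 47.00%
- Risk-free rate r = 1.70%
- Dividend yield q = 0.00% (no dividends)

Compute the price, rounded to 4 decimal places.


d1 = (ln(S/K) + (r - q + 0.5*sigma^2) * T) / (sigma * sqrt(T)) = 1.05262200
d2 = d1 - sigma * sqrt(T) = 0.91697182
exp(-rT) = 0.99858490; exp(-qT) = 1.00000000
P = K * exp(-rT) * N(-d2) - S_0 * exp(-qT) * N(-d1)
N(-d1) = 0.14625714; N(-d2) = 0.17957870
P = 0.9200 * 0.99858490 * 0.17957870 - 1.0500 * 1.00000000 * 0.14625714 = 0.0114

Answer: Price = 0.0114


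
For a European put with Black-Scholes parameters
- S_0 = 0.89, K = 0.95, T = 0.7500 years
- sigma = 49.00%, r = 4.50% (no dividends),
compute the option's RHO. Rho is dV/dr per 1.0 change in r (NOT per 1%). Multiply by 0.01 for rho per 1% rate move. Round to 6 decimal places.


Answer: Rho = -0.422067

Derivation:
d1 = 0.1379678105; d2 = -0.2863846373
phi(d1) = 0.3951633356; exp(-qT) = 1.0000000000; exp(-rT) = 0.9668131777
N(-d2) = 0.6127082301
Rho = -K*T*exp(-rT)*N(-d2) = -0.9500 * 0.7500 * 0.9668131777 * 0.6127082301 = -0.422067


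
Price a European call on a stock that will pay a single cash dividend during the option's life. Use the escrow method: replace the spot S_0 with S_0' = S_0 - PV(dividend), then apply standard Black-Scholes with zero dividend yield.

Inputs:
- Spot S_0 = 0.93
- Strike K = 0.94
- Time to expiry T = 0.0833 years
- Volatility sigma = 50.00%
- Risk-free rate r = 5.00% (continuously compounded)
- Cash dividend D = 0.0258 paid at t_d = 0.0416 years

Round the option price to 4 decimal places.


PV(D) = D * exp(-r * t_d) = 0.0258 * 0.99792216 = 0.02574639
S_0' = S_0 - PV(D) = 0.9300 - 0.02574639 = 0.90425361
d1 = (ln(S_0'/K) + (r + sigma^2/2)*T) / (sigma*sqrt(T)) = -0.16764419
d2 = d1 - sigma*sqrt(T) = -0.31195288
exp(-rT) = 0.99584366
N(d1) = 0.43343160; N(d2) = 0.37753817
C = S_0' * N(d1) - K * exp(-rT) * N(d2) = 0.90425361 * 0.43343160 - 0.9400 * 0.99584366 * 0.37753817 = 0.0385

Answer: Price = 0.0385


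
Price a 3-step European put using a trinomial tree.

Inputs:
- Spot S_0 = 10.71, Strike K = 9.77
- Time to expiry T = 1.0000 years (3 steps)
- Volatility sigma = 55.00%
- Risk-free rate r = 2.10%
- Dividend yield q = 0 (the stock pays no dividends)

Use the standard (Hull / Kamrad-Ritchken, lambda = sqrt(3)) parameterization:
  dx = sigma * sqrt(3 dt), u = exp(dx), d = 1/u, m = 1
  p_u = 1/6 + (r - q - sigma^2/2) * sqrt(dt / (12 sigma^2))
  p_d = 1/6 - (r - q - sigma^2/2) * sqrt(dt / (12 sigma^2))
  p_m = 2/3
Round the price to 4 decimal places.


dt = T/N = 0.333333; dx = sigma*sqrt(3*dt) = 0.550000
u = exp(dx) = 1.733253; d = 1/u = 0.576950
p_u = 0.127197, p_m = 0.666667, p_d = 0.206136
Discount per step: exp(-r*dt) = 0.993024
Stock lattice S(k, j) with j the centered position index:
  k=0: S(0,+0) = 10.7100
  k=1: S(1,-1) = 6.1791; S(1,+0) = 10.7100; S(1,+1) = 18.5631
  k=2: S(2,-2) = 3.5650; S(2,-1) = 6.1791; S(2,+0) = 10.7100; S(2,+1) = 18.5631; S(2,+2) = 32.1746
  k=3: S(3,-3) = 2.0569; S(3,-2) = 3.5650; S(3,-1) = 6.1791; S(3,+0) = 10.7100; S(3,+1) = 18.5631; S(3,+2) = 32.1746; S(3,+3) = 55.7668
Terminal payoffs V(N, j) = max(K - S_T, 0):
  V(3,-3) = 7.713145; V(3,-2) = 6.204951; V(3,-1) = 3.590868; V(3,+0) = 0.000000; V(3,+1) = 0.000000; V(3,+2) = 0.000000; V(3,+3) = 0.000000
Backward induction: V(k, j) = exp(-r*dt) * [p_u * V(k+1, j+1) + p_m * V(k+1, j) + p_d * V(k+1, j-1)]
  V(2,-2) = exp(-r*dt) * [p_u*3.590868 + p_m*6.204951 + p_d*7.713145] = 6.140209
  V(2,-1) = exp(-r*dt) * [p_u*0.000000 + p_m*3.590868 + p_d*6.204951] = 3.647357
  V(2,+0) = exp(-r*dt) * [p_u*0.000000 + p_m*0.000000 + p_d*3.590868] = 0.735045
  V(2,+1) = exp(-r*dt) * [p_u*0.000000 + p_m*0.000000 + p_d*0.000000] = 0.000000
  V(2,+2) = exp(-r*dt) * [p_u*0.000000 + p_m*0.000000 + p_d*0.000000] = 0.000000
  V(1,-1) = exp(-r*dt) * [p_u*0.735045 + p_m*3.647357 + p_d*6.140209] = 3.764344
  V(1,+0) = exp(-r*dt) * [p_u*0.000000 + p_m*0.735045 + p_d*3.647357] = 1.233220
  V(1,+1) = exp(-r*dt) * [p_u*0.000000 + p_m*0.000000 + p_d*0.735045] = 0.150463
  V(0,+0) = exp(-r*dt) * [p_u*0.150463 + p_m*1.233220 + p_d*3.764344] = 1.605972

Answer: Price = V(0,0) = 1.6060


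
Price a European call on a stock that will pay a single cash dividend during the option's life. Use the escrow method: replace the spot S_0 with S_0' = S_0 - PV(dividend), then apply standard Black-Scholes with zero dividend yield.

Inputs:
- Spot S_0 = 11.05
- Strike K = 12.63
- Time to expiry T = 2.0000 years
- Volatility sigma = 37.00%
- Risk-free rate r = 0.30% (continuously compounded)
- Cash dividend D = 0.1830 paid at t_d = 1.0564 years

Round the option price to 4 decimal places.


PV(D) = D * exp(-r * t_d) = 0.1830 * 0.99683582 = 0.18242095
S_0' = S_0 - PV(D) = 11.0500 - 0.18242095 = 10.86757905
d1 = (ln(S_0'/K) + (r + sigma^2/2)*T) / (sigma*sqrt(T)) = -0.01412490
d2 = d1 - sigma*sqrt(T) = -0.53738391
exp(-rT) = 0.99401796
N(d1) = 0.49436517; N(d2) = 0.29550123
C = S_0' * N(d1) - K * exp(-rT) * N(d2) = 10.86757905 * 0.49436517 - 12.6300 * 0.99401796 * 0.29550123 = 1.6627

Answer: Price = 1.6627


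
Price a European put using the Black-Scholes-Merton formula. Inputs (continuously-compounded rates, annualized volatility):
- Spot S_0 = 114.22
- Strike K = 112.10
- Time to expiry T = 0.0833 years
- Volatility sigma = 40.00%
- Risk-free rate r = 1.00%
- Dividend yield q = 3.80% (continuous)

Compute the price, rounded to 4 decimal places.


d1 = (ln(S/K) + (r - q + 0.5*sigma^2) * T) / (sigma * sqrt(T)) = 0.19980330
d2 = d1 - sigma * sqrt(T) = 0.08435634
exp(-rT) = 0.99916735; exp(-qT) = 0.99683960
P = K * exp(-rT) * N(-d2) - S_0 * exp(-qT) * N(-d1)
N(-d1) = 0.42081721; N(-d2) = 0.46638656
P = 112.1000 * 0.99916735 * 0.46638656 - 114.2200 * 0.99683960 * 0.42081721 = 4.3246

Answer: Price = 4.3246


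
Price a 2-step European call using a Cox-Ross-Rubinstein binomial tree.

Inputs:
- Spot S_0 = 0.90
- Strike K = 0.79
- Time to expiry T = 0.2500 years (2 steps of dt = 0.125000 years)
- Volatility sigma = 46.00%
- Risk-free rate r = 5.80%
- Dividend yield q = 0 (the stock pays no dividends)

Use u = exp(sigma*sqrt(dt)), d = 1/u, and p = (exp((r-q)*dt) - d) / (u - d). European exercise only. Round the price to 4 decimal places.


dt = T/N = 0.125000
u = exp(sigma*sqrt(dt)) = 1.176607; d = 1/u = 0.849902
p = (exp((r-q)*dt) - d) / (u - d) = 0.481703
Discount per step: exp(-r*dt) = 0.992776
Stock lattice S(k, i) with i counting down-moves:
  k=0: S(0,0) = 0.9000
  k=1: S(1,0) = 1.0589; S(1,1) = 0.7649
  k=2: S(2,0) = 1.2460; S(2,1) = 0.9000; S(2,2) = 0.6501
Terminal payoffs V(N, i) = max(S_T - K, 0):
  V(2,0) = 0.455963; V(2,1) = 0.110000; V(2,2) = 0.000000
Backward induction: V(k, i) = exp(-r*dt) * [p * V(k+1, i) + (1-p) * V(k+1, i+1)].
  V(1,0) = exp(-r*dt) * [p*0.455963 + (1-p)*0.110000] = 0.274653
  V(1,1) = exp(-r*dt) * [p*0.110000 + (1-p)*0.000000] = 0.052605
  V(0,0) = exp(-r*dt) * [p*0.274653 + (1-p)*0.052605] = 0.158413

Answer: Price = V(0,0) = 0.1584


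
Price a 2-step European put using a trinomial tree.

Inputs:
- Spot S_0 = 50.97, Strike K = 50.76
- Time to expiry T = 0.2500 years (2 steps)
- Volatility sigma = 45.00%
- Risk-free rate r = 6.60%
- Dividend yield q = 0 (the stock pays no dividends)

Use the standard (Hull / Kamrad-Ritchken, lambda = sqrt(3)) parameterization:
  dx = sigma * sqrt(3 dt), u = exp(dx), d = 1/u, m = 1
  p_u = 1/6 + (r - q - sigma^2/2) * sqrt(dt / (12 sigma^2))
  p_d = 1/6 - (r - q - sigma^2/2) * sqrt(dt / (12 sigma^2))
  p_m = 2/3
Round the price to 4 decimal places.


Answer: Price = V(0,0) = 3.4058

Derivation:
dt = T/N = 0.125000; dx = sigma*sqrt(3*dt) = 0.275568
u = exp(dx) = 1.317278; d = 1/u = 0.759141
p_u = 0.158672, p_m = 0.666667, p_d = 0.174662
Discount per step: exp(-r*dt) = 0.991784
Stock lattice S(k, j) with j the centered position index:
  k=0: S(0,+0) = 50.9700
  k=1: S(1,-1) = 38.6934; S(1,+0) = 50.9700; S(1,+1) = 67.1417
  k=2: S(2,-2) = 29.3738; S(2,-1) = 38.6934; S(2,+0) = 50.9700; S(2,+1) = 67.1417; S(2,+2) = 88.4443
Terminal payoffs V(N, j) = max(K - S_T, 0):
  V(2,-2) = 21.386232; V(2,-1) = 12.066577; V(2,+0) = 0.000000; V(2,+1) = 0.000000; V(2,+2) = 0.000000
Backward induction: V(k, j) = exp(-r*dt) * [p_u * V(k+1, j+1) + p_m * V(k+1, j) + p_d * V(k+1, j-1)]
  V(1,-1) = exp(-r*dt) * [p_u*0.000000 + p_m*12.066577 + p_d*21.386232] = 11.682954
  V(1,+0) = exp(-r*dt) * [p_u*0.000000 + p_m*0.000000 + p_d*12.066577] = 2.090251
  V(1,+1) = exp(-r*dt) * [p_u*0.000000 + p_m*0.000000 + p_d*0.000000] = 0.000000
  V(0,+0) = exp(-r*dt) * [p_u*0.000000 + p_m*2.090251 + p_d*11.682954] = 3.405849


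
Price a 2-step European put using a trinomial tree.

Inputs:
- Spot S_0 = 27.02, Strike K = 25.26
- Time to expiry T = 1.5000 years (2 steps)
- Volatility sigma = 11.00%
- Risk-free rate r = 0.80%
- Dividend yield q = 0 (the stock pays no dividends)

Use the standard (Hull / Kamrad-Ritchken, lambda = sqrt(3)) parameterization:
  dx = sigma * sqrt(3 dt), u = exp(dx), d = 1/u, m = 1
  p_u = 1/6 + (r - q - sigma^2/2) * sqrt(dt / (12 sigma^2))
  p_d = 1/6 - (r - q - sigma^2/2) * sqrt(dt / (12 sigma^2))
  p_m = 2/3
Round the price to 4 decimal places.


dt = T/N = 0.750000; dx = sigma*sqrt(3*dt) = 0.165000
u = exp(dx) = 1.179393; d = 1/u = 0.847894
p_u = 0.171098, p_m = 0.666667, p_d = 0.162235
Discount per step: exp(-r*dt) = 0.994018
Stock lattice S(k, j) with j the centered position index:
  k=0: S(0,+0) = 27.0200
  k=1: S(1,-1) = 22.9101; S(1,+0) = 27.0200; S(1,+1) = 31.8672
  k=2: S(2,-2) = 19.4253; S(2,-1) = 22.9101; S(2,+0) = 27.0200; S(2,+1) = 31.8672; S(2,+2) = 37.5840
Terminal payoffs V(N, j) = max(K - S_T, 0):
  V(2,-2) = 5.834681; V(2,-1) = 2.349912; V(2,+0) = 0.000000; V(2,+1) = 0.000000; V(2,+2) = 0.000000
Backward induction: V(k, j) = exp(-r*dt) * [p_u * V(k+1, j+1) + p_m * V(k+1, j) + p_d * V(k+1, j-1)]
  V(1,-1) = exp(-r*dt) * [p_u*0.000000 + p_m*2.349912 + p_d*5.834681] = 2.498163
  V(1,+0) = exp(-r*dt) * [p_u*0.000000 + p_m*0.000000 + p_d*2.349912] = 0.378957
  V(1,+1) = exp(-r*dt) * [p_u*0.000000 + p_m*0.000000 + p_d*0.000000] = 0.000000
  V(0,+0) = exp(-r*dt) * [p_u*0.000000 + p_m*0.378957 + p_d*2.498163] = 0.653991

Answer: Price = V(0,0) = 0.6540


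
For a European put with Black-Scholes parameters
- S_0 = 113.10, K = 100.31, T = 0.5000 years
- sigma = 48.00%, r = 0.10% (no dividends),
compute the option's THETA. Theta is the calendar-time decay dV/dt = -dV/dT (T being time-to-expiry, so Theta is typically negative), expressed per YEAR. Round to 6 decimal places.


Answer: Theta = -13.301795

Derivation:
d1 = 0.5247527583; d2 = 0.1853415033
phi(d1) = 0.3476283736; exp(-qT) = 1.0000000000; exp(-rT) = 0.9995001250
Theta = -S*exp(-qT)*phi(d1)*sigma/(2*sqrt(T)) + r*K*exp(-rT)*N(-d2) - q*S*exp(-qT)*N(-d1)
N(-d1) = 0.2998775381; N(-d2) = 0.4264805935; sqrt(T) = 0.7071067812
Term 1 = -113.1000 * 1.0000000000 * 0.3476283736 * 0.4800 / (2 * 0.7071067812) = -13.3445539258
Term 2 = 0.0010 * 100.3100 * 0.9995001250 * 0.4264805935 = 0.0427588835
Term 3 = 0 (no dividend yield, q = 0)
Theta = -13.3445539258 + (0.0427588835) + (0.0000000000) = -13.301795


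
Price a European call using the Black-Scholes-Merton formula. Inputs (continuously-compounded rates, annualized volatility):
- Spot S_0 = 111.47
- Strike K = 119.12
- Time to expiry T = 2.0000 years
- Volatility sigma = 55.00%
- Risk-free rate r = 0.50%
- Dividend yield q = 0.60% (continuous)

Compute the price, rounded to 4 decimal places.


Answer: Price = 30.7436

Derivation:
d1 = (ln(S/K) + (r - q + 0.5*sigma^2) * T) / (sigma * sqrt(T)) = 0.30100135
d2 = d1 - sigma * sqrt(T) = -0.47681611
exp(-rT) = 0.99004983; exp(-qT) = 0.98807171
C = S_0 * exp(-qT) * N(d1) - K * exp(-rT) * N(d2)
N(d1) = 0.61829327; N(d2) = 0.31674654
C = 111.4700 * 0.98807171 * 0.61829327 - 119.1200 * 0.99004983 * 0.31674654 = 30.7436


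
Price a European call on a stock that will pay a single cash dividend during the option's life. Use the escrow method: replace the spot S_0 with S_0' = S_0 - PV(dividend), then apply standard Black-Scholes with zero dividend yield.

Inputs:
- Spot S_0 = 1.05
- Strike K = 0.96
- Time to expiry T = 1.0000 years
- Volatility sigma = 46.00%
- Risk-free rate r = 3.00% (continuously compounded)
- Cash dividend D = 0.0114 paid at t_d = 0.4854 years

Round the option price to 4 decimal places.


PV(D) = D * exp(-r * t_d) = 0.0114 * 0.98554351 = 0.01123520
S_0' = S_0 - PV(D) = 1.0500 - 0.01123520 = 1.03876480
d1 = (ln(S_0'/K) + (r + sigma^2/2)*T) / (sigma*sqrt(T)) = 0.46663981
d2 = d1 - sigma*sqrt(T) = 0.00663981
exp(-rT) = 0.97044553
N(d1) = 0.67962120; N(d2) = 0.50264888
C = S_0' * N(d1) - K * exp(-rT) * N(d2) = 1.03876480 * 0.67962120 - 0.9600 * 0.97044553 * 0.50264888 = 0.2377

Answer: Price = 0.2377


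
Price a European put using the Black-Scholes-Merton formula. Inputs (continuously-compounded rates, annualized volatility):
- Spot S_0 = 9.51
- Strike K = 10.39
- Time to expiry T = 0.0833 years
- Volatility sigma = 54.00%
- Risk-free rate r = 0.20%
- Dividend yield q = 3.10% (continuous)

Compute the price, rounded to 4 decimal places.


Answer: Price = 1.1705

Derivation:
d1 = (ln(S/K) + (r - q + 0.5*sigma^2) * T) / (sigma * sqrt(T)) = -0.50541401
d2 = d1 - sigma * sqrt(T) = -0.66126741
exp(-rT) = 0.99983341; exp(-qT) = 0.99742103
P = K * exp(-rT) * N(-d2) - S_0 * exp(-qT) * N(-d1)
N(-d1) = 0.69336596; N(-d2) = 0.74577958
P = 10.3900 * 0.99983341 * 0.74577958 - 9.5100 * 0.99742103 * 0.69336596 = 1.1705


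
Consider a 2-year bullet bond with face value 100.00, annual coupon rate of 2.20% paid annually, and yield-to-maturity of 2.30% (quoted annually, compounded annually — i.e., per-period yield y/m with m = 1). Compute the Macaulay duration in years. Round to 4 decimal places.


Answer: Macaulay duration = 1.9785 years

Derivation:
Coupon per period c = face * coupon_rate / m = 2.200000
Periods per year m = 1; per-period yield y/m = 0.023000
Number of cashflows N = 2
Cashflows (t years, CF_t, discount factor 1/(1+y/m)^(m*t), PV):
  t = 1.0000: CF_t = 2.200000, DF = 0.977517, PV = 2.150538
  t = 2.0000: CF_t = 102.200000, DF = 0.955540, PV = 97.656157
Price P = sum_t PV_t = 99.806694
Macaulay numerator sum_t t * PV_t:
  t * PV_t at t = 1.0000: 2.150538
  t * PV_t at t = 2.0000: 195.312313
Macaulay duration D = (sum_t t * PV_t) / P = 197.462851 / 99.806694 = 1.978453


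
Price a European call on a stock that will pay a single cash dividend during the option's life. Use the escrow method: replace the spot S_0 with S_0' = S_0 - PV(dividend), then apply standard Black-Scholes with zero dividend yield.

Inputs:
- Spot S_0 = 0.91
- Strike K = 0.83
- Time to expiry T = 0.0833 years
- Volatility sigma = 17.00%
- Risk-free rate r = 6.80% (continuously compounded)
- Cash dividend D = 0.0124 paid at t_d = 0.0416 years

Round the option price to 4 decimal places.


Answer: Price = 0.0731

Derivation:
PV(D) = D * exp(-r * t_d) = 0.0124 * 0.99717520 = 0.01236497
S_0' = S_0 - PV(D) = 0.9100 - 0.01236497 = 0.89763503
d1 = (ln(S_0'/K) + (r + sigma^2/2)*T) / (sigma*sqrt(T)) = 1.73659465
d2 = d1 - sigma*sqrt(T) = 1.68752969
exp(-rT) = 0.99435161
N(d1) = 0.95877063; N(d2) = 0.95424923
C = S_0' * N(d1) - K * exp(-rT) * N(d2) = 0.89763503 * 0.95877063 - 0.8300 * 0.99435161 * 0.95424923 = 0.0731


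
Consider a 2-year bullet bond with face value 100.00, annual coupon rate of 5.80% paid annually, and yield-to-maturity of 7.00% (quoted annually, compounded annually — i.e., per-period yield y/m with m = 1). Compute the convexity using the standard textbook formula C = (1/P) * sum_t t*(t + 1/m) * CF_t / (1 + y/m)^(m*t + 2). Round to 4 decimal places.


Answer: Convexity = 5.0471

Derivation:
Coupon per period c = face * coupon_rate / m = 5.800000
Periods per year m = 1; per-period yield y/m = 0.070000
Number of cashflows N = 2
Cashflows (t years, CF_t, discount factor 1/(1+y/m)^(m*t), PV):
  t = 1.0000: CF_t = 5.800000, DF = 0.934579, PV = 5.420561
  t = 2.0000: CF_t = 105.800000, DF = 0.873439, PV = 92.409817
Price P = sum_t PV_t = 97.830378
Convexity numerator sum_t t*(t + 1/m) * CF_t / (1+y/m)^(m*t + 2):
  t = 1.0000: term = 9.469055
  t = 2.0000: term = 484.285881
Convexity = (1/P) * sum = 493.754936 / 97.830378 = 5.047051


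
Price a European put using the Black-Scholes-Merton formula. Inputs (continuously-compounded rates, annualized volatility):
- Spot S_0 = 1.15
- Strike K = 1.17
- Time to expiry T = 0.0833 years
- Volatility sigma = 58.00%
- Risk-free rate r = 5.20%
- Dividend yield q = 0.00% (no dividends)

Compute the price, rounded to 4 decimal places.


Answer: Price = 0.0849

Derivation:
d1 = (ln(S/K) + (r - q + 0.5*sigma^2) * T) / (sigma * sqrt(T)) = 0.00657626
d2 = d1 - sigma * sqrt(T) = -0.16082183
exp(-rT) = 0.99567777; exp(-qT) = 1.00000000
P = K * exp(-rT) * N(-d2) - S_0 * exp(-qT) * N(-d1)
N(-d1) = 0.49737647; N(-d2) = 0.56388313
P = 1.1700 * 0.99567777 * 0.56388313 - 1.1500 * 1.00000000 * 0.49737647 = 0.0849


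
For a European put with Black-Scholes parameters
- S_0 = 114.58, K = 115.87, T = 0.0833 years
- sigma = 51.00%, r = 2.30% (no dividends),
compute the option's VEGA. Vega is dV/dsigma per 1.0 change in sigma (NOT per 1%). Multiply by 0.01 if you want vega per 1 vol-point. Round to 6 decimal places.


Answer: Vega = 13.192199

Derivation:
d1 = 0.0105537711; d2 = -0.1366410998
phi(d1) = 0.3989200635; exp(-qT) = 1.0000000000; exp(-rT) = 0.9980859342
Vega = S * exp(-qT) * phi(d1) * sqrt(T) = 114.5800 * 1.0000000000 * 0.3989200635 * 0.2886173938 = 13.192199


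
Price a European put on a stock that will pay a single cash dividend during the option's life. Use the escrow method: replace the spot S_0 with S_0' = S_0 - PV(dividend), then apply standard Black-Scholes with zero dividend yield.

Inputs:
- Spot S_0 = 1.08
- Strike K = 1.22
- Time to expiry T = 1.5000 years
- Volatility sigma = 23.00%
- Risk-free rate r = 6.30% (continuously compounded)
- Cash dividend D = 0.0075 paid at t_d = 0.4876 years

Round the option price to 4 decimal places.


Answer: Price = 0.1418

Derivation:
PV(D) = D * exp(-r * t_d) = 0.0075 * 0.96974823 = 0.00727311
S_0' = S_0 - PV(D) = 1.0800 - 0.00727311 = 1.07272689
d1 = (ln(S_0'/K) + (r + sigma^2/2)*T) / (sigma*sqrt(T)) = 0.01962447
d2 = d1 - sigma*sqrt(T) = -0.26206686
exp(-rT) = 0.90982773
N(-d1) = 0.49217147; N(-d2) = 0.60336505
P = K * exp(-rT) * N(-d2) - S_0' * N(-d1) = 1.2200 * 0.90982773 * 0.60336505 - 1.07272689 * 0.49217147 = 0.1418


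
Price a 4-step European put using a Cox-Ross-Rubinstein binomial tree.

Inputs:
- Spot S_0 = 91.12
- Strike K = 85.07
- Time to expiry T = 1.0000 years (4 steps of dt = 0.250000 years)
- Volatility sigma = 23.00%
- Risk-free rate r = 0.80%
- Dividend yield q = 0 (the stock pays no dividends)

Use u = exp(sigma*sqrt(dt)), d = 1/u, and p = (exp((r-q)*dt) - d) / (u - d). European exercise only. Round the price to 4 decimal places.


dt = T/N = 0.250000
u = exp(sigma*sqrt(dt)) = 1.121873; d = 1/u = 0.891366
p = (exp((r-q)*dt) - d) / (u - d) = 0.479967
Discount per step: exp(-r*dt) = 0.998002
Stock lattice S(k, i) with i counting down-moves:
  k=0: S(0,0) = 91.1200
  k=1: S(1,0) = 102.2251; S(1,1) = 81.2213
  k=2: S(2,0) = 114.6836; S(2,1) = 91.1200; S(2,2) = 72.3979
  k=3: S(3,0) = 128.6605; S(3,1) = 102.2251; S(3,2) = 81.2213; S(3,3) = 64.5330
  k=4: S(4,0) = 144.3408; S(4,1) = 114.6836; S(4,2) = 91.1200; S(4,3) = 72.3979; S(4,4) = 57.5226
Terminal payoffs V(N, i) = max(K - S_T, 0):
  V(4,0) = 0.000000; V(4,1) = 0.000000; V(4,2) = 0.000000; V(4,3) = 12.672098; V(4,4) = 27.547434
Backward induction: V(k, i) = exp(-r*dt) * [p * V(k+1, i) + (1-p) * V(k+1, i+1)].
  V(3,0) = exp(-r*dt) * [p*0.000000 + (1-p)*0.000000] = 0.000000
  V(3,1) = exp(-r*dt) * [p*0.000000 + (1-p)*0.000000] = 0.000000
  V(3,2) = exp(-r*dt) * [p*0.000000 + (1-p)*12.672098] = 6.576745
  V(3,3) = exp(-r*dt) * [p*12.672098 + (1-p)*27.547434] = 20.366991
  V(2,0) = exp(-r*dt) * [p*0.000000 + (1-p)*0.000000] = 0.000000
  V(2,1) = exp(-r*dt) * [p*0.000000 + (1-p)*6.576745] = 3.413292
  V(2,2) = exp(-r*dt) * [p*6.576745 + (1-p)*20.366991] = 13.720661
  V(1,0) = exp(-r*dt) * [p*0.000000 + (1-p)*3.413292] = 1.771478
  V(1,1) = exp(-r*dt) * [p*3.413292 + (1-p)*13.720661] = 8.755936
  V(0,0) = exp(-r*dt) * [p*1.771478 + (1-p)*8.755936] = 5.392832

Answer: Price = V(0,0) = 5.3928


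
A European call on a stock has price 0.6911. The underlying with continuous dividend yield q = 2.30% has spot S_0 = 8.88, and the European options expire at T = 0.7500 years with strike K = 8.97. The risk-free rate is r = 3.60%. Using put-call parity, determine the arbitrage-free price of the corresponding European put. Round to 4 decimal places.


Answer: Put price = 0.6940

Derivation:
Put-call parity: C - P = S_0 * exp(-qT) - K * exp(-rT).
S_0 * exp(-qT) = 8.8800 * 0.98289793 = 8.72813361
K * exp(-rT) = 8.9700 * 0.97336124 = 8.73105034
P = C - S*exp(-qT) + K*exp(-rT)
P = 0.6911 - 8.72813361 + 8.73105034 = 0.6940


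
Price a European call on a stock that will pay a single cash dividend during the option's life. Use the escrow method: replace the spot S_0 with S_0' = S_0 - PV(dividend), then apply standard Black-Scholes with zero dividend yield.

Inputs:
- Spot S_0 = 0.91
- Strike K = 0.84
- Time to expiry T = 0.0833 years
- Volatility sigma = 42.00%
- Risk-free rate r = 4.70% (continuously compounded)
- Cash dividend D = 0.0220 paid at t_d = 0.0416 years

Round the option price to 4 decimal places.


Answer: Price = 0.0723

Derivation:
PV(D) = D * exp(-r * t_d) = 0.0220 * 0.99804671 = 0.02195703
S_0' = S_0 - PV(D) = 0.9100 - 0.02195703 = 0.88804297
d1 = (ln(S_0'/K) + (r + sigma^2/2)*T) / (sigma*sqrt(T)) = 0.55173062
d2 = d1 - sigma*sqrt(T) = 0.43051131
exp(-rT) = 0.99609255
N(d1) = 0.70943354; N(d2) = 0.66658813
C = S_0' * N(d1) - K * exp(-rT) * N(d2) = 0.88804297 * 0.70943354 - 0.8400 * 0.99609255 * 0.66658813 = 0.0723


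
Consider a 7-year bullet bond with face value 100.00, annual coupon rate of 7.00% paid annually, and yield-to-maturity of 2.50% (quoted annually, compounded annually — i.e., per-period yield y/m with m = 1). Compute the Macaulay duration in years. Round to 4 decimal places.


Answer: Macaulay duration = 5.9288 years

Derivation:
Coupon per period c = face * coupon_rate / m = 7.000000
Periods per year m = 1; per-period yield y/m = 0.025000
Number of cashflows N = 7
Cashflows (t years, CF_t, discount factor 1/(1+y/m)^(m*t), PV):
  t = 1.0000: CF_t = 7.000000, DF = 0.975610, PV = 6.829268
  t = 2.0000: CF_t = 7.000000, DF = 0.951814, PV = 6.662701
  t = 3.0000: CF_t = 7.000000, DF = 0.928599, PV = 6.500196
  t = 4.0000: CF_t = 7.000000, DF = 0.905951, PV = 6.341655
  t = 5.0000: CF_t = 7.000000, DF = 0.883854, PV = 6.186980
  t = 6.0000: CF_t = 7.000000, DF = 0.862297, PV = 6.036078
  t = 7.0000: CF_t = 107.000000, DF = 0.841265, PV = 90.015380
Price P = sum_t PV_t = 128.572258
Macaulay numerator sum_t t * PV_t:
  t * PV_t at t = 1.0000: 6.829268
  t * PV_t at t = 2.0000: 13.325402
  t * PV_t at t = 3.0000: 19.500588
  t * PV_t at t = 4.0000: 25.366618
  t * PV_t at t = 5.0000: 30.934900
  t * PV_t at t = 6.0000: 36.216468
  t * PV_t at t = 7.0000: 630.107661
Macaulay duration D = (sum_t t * PV_t) / P = 762.280905 / 128.572258 = 5.928813


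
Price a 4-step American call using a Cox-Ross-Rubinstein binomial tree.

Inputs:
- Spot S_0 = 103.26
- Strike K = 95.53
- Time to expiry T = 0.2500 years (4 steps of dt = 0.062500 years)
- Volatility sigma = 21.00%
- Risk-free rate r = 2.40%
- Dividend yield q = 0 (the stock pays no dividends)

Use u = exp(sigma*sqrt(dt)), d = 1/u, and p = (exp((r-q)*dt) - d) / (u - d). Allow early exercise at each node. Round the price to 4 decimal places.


dt = T/N = 0.062500
u = exp(sigma*sqrt(dt)) = 1.053903; d = 1/u = 0.948854
p = (exp((r-q)*dt) - d) / (u - d) = 0.501168
Discount per step: exp(-r*dt) = 0.998501
Stock lattice S(k, i) with i counting down-moves:
  k=0: S(0,0) = 103.2600
  k=1: S(1,0) = 108.8260; S(1,1) = 97.9787
  k=2: S(2,0) = 114.6920; S(2,1) = 103.2600; S(2,2) = 92.9675
  k=3: S(3,0) = 120.8742; S(3,1) = 108.8260; S(3,2) = 97.9787; S(3,3) = 88.2126
  k=4: S(4,0) = 127.3896; S(4,1) = 114.6920; S(4,2) = 103.2600; S(4,3) = 92.9675; S(4,4) = 83.7009
Terminal payoffs V(N, i) = max(S_T - K, 0):
  V(4,0) = 31.859596; V(4,1) = 19.161978; V(4,2) = 7.730000; V(4,3) = 0.000000; V(4,4) = 0.000000
Backward induction: V(k, i) = exp(-r*dt) * [p * V(k+1, i) + (1-p) * V(k+1, i+1)]; then take max(V_cont, immediate exercise) for American.
  V(3,0) = exp(-r*dt) * [p*31.859596 + (1-p)*19.161978] = 25.487357; exercise = 25.344169; V(3,0) = max -> 25.487357
  V(3,1) = exp(-r*dt) * [p*19.161978 + (1-p)*7.730000] = 13.439166; exercise = 13.295979; V(3,1) = max -> 13.439166
  V(3,2) = exp(-r*dt) * [p*7.730000 + (1-p)*0.000000] = 3.868221; exercise = 2.448697; V(3,2) = max -> 3.868221
  V(3,3) = exp(-r*dt) * [p*0.000000 + (1-p)*0.000000] = 0.000000; exercise = 0.000000; V(3,3) = max -> 0.000000
  V(2,0) = exp(-r*dt) * [p*25.487357 + (1-p)*13.439166] = 19.448138; exercise = 19.161978; V(2,0) = max -> 19.448138
  V(2,1) = exp(-r*dt) * [p*13.439166 + (1-p)*3.868221] = 8.651884; exercise = 7.730000; V(2,1) = max -> 8.651884
  V(2,2) = exp(-r*dt) * [p*3.868221 + (1-p)*0.000000] = 1.935722; exercise = 0.000000; V(2,2) = max -> 1.935722
  V(1,0) = exp(-r*dt) * [p*19.448138 + (1-p)*8.651884] = 14.041542; exercise = 13.295979; V(1,0) = max -> 14.041542
  V(1,1) = exp(-r*dt) * [p*8.651884 + (1-p)*1.935722] = 5.293700; exercise = 2.448697; V(1,1) = max -> 5.293700
  V(0,0) = exp(-r*dt) * [p*14.041542 + (1-p)*5.293700] = 9.663332; exercise = 7.730000; V(0,0) = max -> 9.663332

Answer: Price = V(0,0) = 9.6633


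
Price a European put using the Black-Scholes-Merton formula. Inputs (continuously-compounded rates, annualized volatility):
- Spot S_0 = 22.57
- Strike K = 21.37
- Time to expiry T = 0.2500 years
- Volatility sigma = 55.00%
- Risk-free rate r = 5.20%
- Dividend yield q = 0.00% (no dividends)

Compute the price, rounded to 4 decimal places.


d1 = (ln(S/K) + (r - q + 0.5*sigma^2) * T) / (sigma * sqrt(T)) = 0.38344008
d2 = d1 - sigma * sqrt(T) = 0.10844008
exp(-rT) = 0.98708414; exp(-qT) = 1.00000000
P = K * exp(-rT) * N(-d2) - S_0 * exp(-qT) * N(-d1)
N(-d1) = 0.35069675; N(-d2) = 0.45682331
P = 21.3700 * 0.98708414 * 0.45682331 - 22.5700 * 1.00000000 * 0.35069675 = 1.7210

Answer: Price = 1.7210
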